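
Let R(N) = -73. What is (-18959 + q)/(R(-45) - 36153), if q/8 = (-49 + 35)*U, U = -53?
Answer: 13023/36226 ≈ 0.35949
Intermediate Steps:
q = 5936 (q = 8*((-49 + 35)*(-53)) = 8*(-14*(-53)) = 8*742 = 5936)
(-18959 + q)/(R(-45) - 36153) = (-18959 + 5936)/(-73 - 36153) = -13023/(-36226) = -13023*(-1/36226) = 13023/36226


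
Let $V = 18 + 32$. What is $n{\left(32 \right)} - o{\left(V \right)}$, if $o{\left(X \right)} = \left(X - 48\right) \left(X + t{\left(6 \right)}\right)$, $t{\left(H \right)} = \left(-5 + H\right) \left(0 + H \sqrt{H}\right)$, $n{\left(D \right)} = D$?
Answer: $-68 - 12 \sqrt{6} \approx -97.394$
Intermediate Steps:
$V = 50$
$t{\left(H \right)} = H^{\frac{3}{2}} \left(-5 + H\right)$ ($t{\left(H \right)} = \left(-5 + H\right) \left(0 + H^{\frac{3}{2}}\right) = \left(-5 + H\right) H^{\frac{3}{2}} = H^{\frac{3}{2}} \left(-5 + H\right)$)
$o{\left(X \right)} = \left(-48 + X\right) \left(X + 6 \sqrt{6}\right)$ ($o{\left(X \right)} = \left(X - 48\right) \left(X + 6^{\frac{3}{2}} \left(-5 + 6\right)\right) = \left(-48 + X\right) \left(X + 6 \sqrt{6} \cdot 1\right) = \left(-48 + X\right) \left(X + 6 \sqrt{6}\right)$)
$n{\left(32 \right)} - o{\left(V \right)} = 32 - \left(50^{2} - 288 \sqrt{6} - 2400 + 6 \cdot 50 \sqrt{6}\right) = 32 - \left(2500 - 288 \sqrt{6} - 2400 + 300 \sqrt{6}\right) = 32 - \left(100 + 12 \sqrt{6}\right) = -68 - 12 \sqrt{6}$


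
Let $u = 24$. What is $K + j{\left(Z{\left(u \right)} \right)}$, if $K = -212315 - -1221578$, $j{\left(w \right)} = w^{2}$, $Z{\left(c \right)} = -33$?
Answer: $1010352$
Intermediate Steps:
$K = 1009263$ ($K = -212315 + 1221578 = 1009263$)
$K + j{\left(Z{\left(u \right)} \right)} = 1009263 + \left(-33\right)^{2} = 1009263 + 1089 = 1010352$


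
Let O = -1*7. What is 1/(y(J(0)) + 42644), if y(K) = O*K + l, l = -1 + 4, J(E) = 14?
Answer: 1/42549 ≈ 2.3502e-5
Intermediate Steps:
l = 3
O = -7
y(K) = 3 - 7*K (y(K) = -7*K + 3 = 3 - 7*K)
1/(y(J(0)) + 42644) = 1/((3 - 7*14) + 42644) = 1/((3 - 98) + 42644) = 1/(-95 + 42644) = 1/42549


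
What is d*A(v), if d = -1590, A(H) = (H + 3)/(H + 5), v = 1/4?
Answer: -6890/7 ≈ -984.29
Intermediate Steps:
v = 1/4 ≈ 0.25000
A(H) = (3 + H)/(5 + H)
d*A(v) = -1590*(3 + 1/4)/(5 + 1/4) = -1590*13/(21/4*4) = -2120*13/(7*4) = -1590*13/21 = -6890/7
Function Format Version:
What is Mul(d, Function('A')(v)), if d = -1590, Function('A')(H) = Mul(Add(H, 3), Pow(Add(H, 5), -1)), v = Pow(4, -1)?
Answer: Rational(-6890, 7) ≈ -984.29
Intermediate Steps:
v = Rational(1, 4) ≈ 0.25000
Function('A')(H) = Mul(Pow(Add(5, H), -1), Add(3, H)) (Function('A')(H) = Mul(Add(3, H), Pow(Add(5, H), -1)) = Mul(Pow(Add(5, H), -1), Add(3, H)))
Mul(d, Function('A')(v)) = Mul(-1590, Mul(Pow(Add(5, Rational(1, 4)), -1), Add(3, Rational(1, 4)))) = Mul(-1590, Mul(Pow(Rational(21, 4), -1), Rational(13, 4))) = Mul(-1590, Mul(Rational(4, 21), Rational(13, 4))) = Mul(-1590, Rational(13, 21)) = Rational(-6890, 7)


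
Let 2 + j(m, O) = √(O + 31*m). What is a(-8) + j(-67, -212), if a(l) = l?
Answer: -10 + I*√2289 ≈ -10.0 + 47.844*I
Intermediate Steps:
j(m, O) = -2 + √(O + 31*m)
a(-8) + j(-67, -212) = -8 + (-2 + √(-212 + 31*(-67))) = -8 + (-2 + √(-212 - 2077)) = -8 + (-2 + √(-2289)) = -8 + (-2 + I*√2289) = -10 + I*√2289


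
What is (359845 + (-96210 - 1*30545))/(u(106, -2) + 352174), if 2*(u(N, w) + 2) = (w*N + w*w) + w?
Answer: 233090/352067 ≈ 0.66206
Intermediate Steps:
u(N, w) = -2 + w/2 + w**2/2 + N*w/2 (u(N, w) = -2 + ((w*N + w*w) + w)/2 = -2 + ((N*w + w**2) + w)/2 = -2 + ((w**2 + N*w) + w)/2 = -2 + (w + w**2 + N*w)/2 = -2 + (w/2 + w**2/2 + N*w/2) = -2 + w/2 + w**2/2 + N*w/2)
(359845 + (-96210 - 1*30545))/(u(106, -2) + 352174) = (359845 + (-96210 - 1*30545))/((-2 + (1/2)*(-2) + (1/2)*(-2)**2 + (1/2)*106*(-2)) + 352174) = (359845 + (-96210 - 30545))/((-2 - 1 + (1/2)*4 - 106) + 352174) = (359845 - 126755)/((-2 - 1 + 2 - 106) + 352174) = 233090/(-107 + 352174) = 233090/352067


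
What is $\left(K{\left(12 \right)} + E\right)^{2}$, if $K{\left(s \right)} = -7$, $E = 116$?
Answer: $11881$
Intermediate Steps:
$\left(K{\left(12 \right)} + E\right)^{2} = \left(-7 + 116\right)^{2} = 109^{2} = 11881$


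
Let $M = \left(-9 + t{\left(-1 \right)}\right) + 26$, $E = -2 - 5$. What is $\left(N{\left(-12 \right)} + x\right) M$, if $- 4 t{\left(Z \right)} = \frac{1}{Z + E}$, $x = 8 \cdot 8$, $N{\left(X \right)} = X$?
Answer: $\frac{7085}{8} \approx 885.63$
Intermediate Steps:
$E = -7$
$x = 64$
$t{\left(Z \right)} = - \frac{1}{4 \left(-7 + Z\right)}$ ($t{\left(Z \right)} = - \frac{1}{4 \left(Z - 7\right)} = - \frac{1}{4 \left(-7 + Z\right)}$)
$M = \frac{545}{32}$ ($M = \left(-9 - \frac{1}{-28 + 4 \left(-1\right)}\right) + 26 = \left(-9 - \frac{1}{-28 - 4}\right) + 26 = \left(-9 - \frac{1}{-32}\right) + 26 = \left(-9 - - \frac{1}{32}\right) + 26 = \left(-9 + \frac{1}{32}\right) + 26 = - \frac{287}{32} + 26 = \frac{545}{32} \approx 17.031$)
$\left(N{\left(-12 \right)} + x\right) M = \left(-12 + 64\right) \frac{545}{32} = 52 \cdot \frac{545}{32} = \frac{7085}{8}$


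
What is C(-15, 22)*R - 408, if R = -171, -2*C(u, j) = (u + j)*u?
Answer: -18771/2 ≈ -9385.5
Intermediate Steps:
C(u, j) = -u*(j + u)/2 (C(u, j) = -(u + j)*u/2 = -(j + u)*u/2 = -u*(j + u)/2)
C(-15, 22)*R - 408 = -½*(-15)*(22 - 15)*(-171) - 408 = -½*(-15)*7*(-171) - 408 = (105/2)*(-171) - 408 = -17955/2 - 408 = -18771/2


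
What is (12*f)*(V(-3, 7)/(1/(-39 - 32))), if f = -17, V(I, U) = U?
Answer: 101388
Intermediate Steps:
(12*f)*(V(-3, 7)/(1/(-39 - 32))) = (12*(-17))*(7/(1/(-39 - 32))) = -1428/(1/(-71)) = -1428/(-1/71) = -1428*(-71) = -204*(-497) = 101388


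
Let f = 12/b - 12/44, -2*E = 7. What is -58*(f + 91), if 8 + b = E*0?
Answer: -56927/11 ≈ -5175.2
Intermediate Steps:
E = -7/2 (E = -½*7 = -7/2 ≈ -3.5000)
b = -8 (b = -8 - 7/2*0 = -8 + 0 = -8)
f = -39/22 (f = 12/(-8) - 12/44 = 12*(-⅛) - 12*1/44 = -3/2 - 3/11 = -39/22 ≈ -1.7727)
-58*(f + 91) = -58*(-39/22 + 91) = -58*1963/22 = -56927/11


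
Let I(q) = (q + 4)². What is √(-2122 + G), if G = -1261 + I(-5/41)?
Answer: I*√5661542/41 ≈ 58.034*I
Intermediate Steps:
I(q) = (4 + q)²
G = -2094460/1681 (G = -1261 + (4 - 5/41)² = -1261 + (159/41)² = -1261 + 25281/1681 = -2094460/1681 ≈ -1246.0)
√(-2122 + G) = √(-2122 - 2094460/1681) = √(-5661542/1681) = I*√5661542/41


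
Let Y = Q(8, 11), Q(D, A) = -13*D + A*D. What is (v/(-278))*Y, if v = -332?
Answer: -2656/139 ≈ -19.108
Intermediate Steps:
Y = -16 (Y = 8*(-13 + 11) = 8*(-2) = -16)
(v/(-278))*Y = -332/(-278)*(-16) = -332*(-1/278)*(-16) = (166/139)*(-16) = -2656/139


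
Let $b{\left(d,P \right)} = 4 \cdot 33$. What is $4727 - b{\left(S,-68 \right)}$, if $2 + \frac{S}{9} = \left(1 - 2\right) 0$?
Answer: $4595$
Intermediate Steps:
$S = -18$ ($S = -18 + 9 \left(1 - 2\right) 0 = -18 + 9 \left(\left(-1\right) 0\right) = -18 + 9 \cdot 0 = -18 + 0 = -18$)
$b{\left(d,P \right)} = 132$
$4727 - b{\left(S,-68 \right)} = 4727 - 132 = 4595$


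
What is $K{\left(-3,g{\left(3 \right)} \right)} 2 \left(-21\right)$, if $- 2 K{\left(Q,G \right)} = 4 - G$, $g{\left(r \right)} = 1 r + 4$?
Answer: $-63$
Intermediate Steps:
$g{\left(r \right)} = 4 + r$ ($g{\left(r \right)} = r + 4 = 4 + r$)
$K{\left(Q,G \right)} = -2 + \frac{G}{2}$ ($K{\left(Q,G \right)} = - \frac{4 - G}{2} = -2 + \frac{G}{2}$)
$K{\left(-3,g{\left(3 \right)} \right)} 2 \left(-21\right) = \left(-2 + \frac{4 + 3}{2}\right) 2 \left(-21\right) = \left(-2 + \frac{1}{2} \cdot 7\right) 2 \left(-21\right) = \left(-2 + \frac{7}{2}\right) 2 \left(-21\right) = \frac{3}{2} \cdot 2 \left(-21\right) = 3 \left(-21\right) = -63$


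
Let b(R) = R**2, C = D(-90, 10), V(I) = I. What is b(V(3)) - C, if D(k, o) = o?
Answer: -1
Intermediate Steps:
C = 10
b(V(3)) - C = 3**2 - 1*10 = 9 - 10 = -1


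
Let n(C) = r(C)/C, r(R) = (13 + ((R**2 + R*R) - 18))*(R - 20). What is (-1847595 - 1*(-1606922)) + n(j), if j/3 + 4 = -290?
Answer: 595548400/441 ≈ 1.3505e+6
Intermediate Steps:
j = -882 (j = -12 + 3*(-290) = -12 - 870 = -882)
r(R) = (-20 + R)*(-5 + 2*R**2) (r(R) = (13 + ((R**2 + R**2) - 18))*(-20 + R) = (13 + (2*R**2 - 18))*(-20 + R) = (13 + (-18 + 2*R**2))*(-20 + R) = (-5 + 2*R**2)*(-20 + R) = (-20 + R)*(-5 + 2*R**2))
n(C) = (100 - 40*C**2 - 5*C + 2*C**3)/C
(-1847595 - 1*(-1606922)) + n(j) = (-1847595 - 1*(-1606922)) + (-5 - 40*(-882) + 2*(-882)**2 + 100/(-882)) = (-1847595 + 1606922) + (-5 + 35280 + 2*777924 + 100*(-1/882)) = -240673 + (-5 + 35280 + 1555848 - 50/441) = -240673 + 701685193/441 = 595548400/441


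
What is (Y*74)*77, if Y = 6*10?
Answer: 341880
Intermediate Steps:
Y = 60
(Y*74)*77 = (60*74)*77 = 4440*77 = 341880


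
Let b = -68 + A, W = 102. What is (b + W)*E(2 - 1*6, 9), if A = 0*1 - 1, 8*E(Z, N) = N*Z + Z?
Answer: -165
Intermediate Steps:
E(Z, N) = Z/8 + N*Z/8 (E(Z, N) = (N*Z + Z)/8 = (Z + N*Z)/8 = Z/8 + N*Z/8)
A = -1 (A = 0 - 1 = -1)
b = -69 (b = -68 - 1 = -69)
(b + W)*E(2 - 1*6, 9) = (-69 + 102)*((2 - 1*6)*(1 + 9)/8) = 33*((⅛)*(2 - 6)*10) = 33*((⅛)*(-4)*10) = 33*(-5) = -165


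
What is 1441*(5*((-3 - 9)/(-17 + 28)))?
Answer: -7860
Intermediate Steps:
1441*(5*((-3 - 9)/(-17 + 28))) = 1441*(5*(-12/11)) = 1441*(-60/11) = -7860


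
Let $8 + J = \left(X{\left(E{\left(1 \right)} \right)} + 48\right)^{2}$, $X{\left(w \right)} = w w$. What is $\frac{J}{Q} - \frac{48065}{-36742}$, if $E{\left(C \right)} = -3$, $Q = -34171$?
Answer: $\frac{1523348293}{1255510882} \approx 1.2133$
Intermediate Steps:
$X{\left(w \right)} = w^{2}$
$J = 3241$ ($J = -8 + \left(\left(-3\right)^{2} + 48\right)^{2} = -8 + \left(9 + 48\right)^{2} = -8 + 57^{2} = -8 + 3249 = 3241$)
$\frac{J}{Q} - \frac{48065}{-36742} = \frac{3241}{-34171} - \frac{48065}{-36742} = 3241 \left(- \frac{1}{34171}\right) - - \frac{48065}{36742} = - \frac{3241}{34171} + \frac{48065}{36742} = \frac{1523348293}{1255510882}$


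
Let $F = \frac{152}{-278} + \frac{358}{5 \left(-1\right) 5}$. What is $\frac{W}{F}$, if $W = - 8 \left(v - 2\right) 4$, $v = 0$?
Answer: $- \frac{111200}{25831} \approx -4.3049$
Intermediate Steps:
$W = 64$ ($W = - 8 \left(0 - 2\right) 4 = \left(-8\right) \left(-2\right) 4 = 16 \cdot 4 = 64$)
$F = - \frac{51662}{3475}$ ($F = 152 \left(- \frac{1}{278}\right) + \frac{358}{\left(-5\right) 5} = - \frac{76}{139} + \frac{358}{-25} = - \frac{76}{139} + 358 \left(- \frac{1}{25}\right) = - \frac{76}{139} - \frac{358}{25} = - \frac{51662}{3475} \approx -14.867$)
$\frac{W}{F} = \frac{64}{- \frac{51662}{3475}} = 64 \left(- \frac{3475}{51662}\right) = - \frac{111200}{25831}$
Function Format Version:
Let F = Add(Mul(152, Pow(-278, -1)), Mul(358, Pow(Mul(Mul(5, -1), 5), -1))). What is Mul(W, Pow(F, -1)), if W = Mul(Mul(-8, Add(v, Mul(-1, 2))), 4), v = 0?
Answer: Rational(-111200, 25831) ≈ -4.3049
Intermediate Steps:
W = 64 (W = Mul(Mul(-8, Add(0, Mul(-1, 2))), 4) = Mul(Mul(-8, Add(0, -2)), 4) = Mul(Mul(-8, -2), 4) = Mul(16, 4) = 64)
F = Rational(-51662, 3475) (F = Add(Mul(152, Rational(-1, 278)), Mul(358, Pow(Mul(-5, 5), -1))) = Add(Rational(-76, 139), Mul(358, Pow(-25, -1))) = Add(Rational(-76, 139), Mul(358, Rational(-1, 25))) = Add(Rational(-76, 139), Rational(-358, 25)) = Rational(-51662, 3475) ≈ -14.867)
Mul(W, Pow(F, -1)) = Mul(64, Pow(Rational(-51662, 3475), -1)) = Mul(64, Rational(-3475, 51662)) = Rational(-111200, 25831)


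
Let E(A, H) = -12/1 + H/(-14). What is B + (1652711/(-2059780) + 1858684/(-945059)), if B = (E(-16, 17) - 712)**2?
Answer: 138579082985308947/263491899790 ≈ 5.2593e+5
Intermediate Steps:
E(A, H) = -12 - H/14 (E(A, H) = -12*1 + H*(-1/14) = -12 - H/14)
B = 103083409/196 (B = ((-12 - 1/14*17) - 712)**2 = ((-12 - 17/14) - 712)**2 = (-185/14 - 712)**2 = (-10153/14)**2 = 103083409/196 ≈ 5.2594e+5)
B + (1652711/(-2059780) + 1858684/(-945059)) = 103083409/196 + (1652711/(-2059780) + 1858684/(-945059)) = 103083409/196 + (1652711*(-1/2059780) + 1858684*(-1/945059)) = 103083409/196 + (-9131/11380 - 1858684/945059) = 103083409/196 - 29781157649/10754771420 = 138579082985308947/263491899790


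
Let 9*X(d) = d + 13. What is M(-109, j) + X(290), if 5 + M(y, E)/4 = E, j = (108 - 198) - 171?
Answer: -3091/3 ≈ -1030.3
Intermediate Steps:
X(d) = 13/9 + d/9 (X(d) = (d + 13)/9 = (13 + d)/9 = 13/9 + d/9)
j = -261 (j = -90 - 171 = -261)
M(y, E) = -20 + 4*E
M(-109, j) + X(290) = (-20 + 4*(-261)) + (13/9 + (⅑)*290) = (-20 - 1044) + (13/9 + 290/9) = -1064 + 101/3 = -3091/3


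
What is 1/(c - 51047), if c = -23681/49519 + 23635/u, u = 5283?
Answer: -261608877/13353303069377 ≈ -1.9591e-5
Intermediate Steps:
c = 1045274842/261608877 (c = -23681/49519 + 23635/5283 = 1045274842/261608877 ≈ 3.9956)
1/(c - 51047) = 1/(1045274842/261608877 - 51047) = 1/(-13353303069377/261608877) = -261608877/13353303069377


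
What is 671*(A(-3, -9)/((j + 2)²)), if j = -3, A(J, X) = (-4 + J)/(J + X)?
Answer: 4697/12 ≈ 391.42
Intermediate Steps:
A(J, X) = (-4 + J)/(J + X)
671*(A(-3, -9)/((j + 2)²)) = 671*(((-4 - 3)/(-3 - 9))/((-3 + 2)²)) = 671*((-7/(-12))/((-1)²)) = 671*(-1/12*(-7)/1) = 671*((7/12)*1) = 671*(7/12) = 4697/12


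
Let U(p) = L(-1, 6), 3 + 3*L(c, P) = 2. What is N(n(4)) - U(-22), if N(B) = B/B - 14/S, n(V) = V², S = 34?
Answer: 47/51 ≈ 0.92157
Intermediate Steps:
L(c, P) = -⅓ (L(c, P) = -1 + (⅓)*2 = -1 + ⅔ = -⅓)
U(p) = -⅓
N(B) = 10/17 (N(B) = B/B - 14/34 = 1 - 14*1/34 = 1 - 7/17 = 10/17)
N(n(4)) - U(-22) = 10/17 - 1*(-⅓) = 10/17 + ⅓ = 47/51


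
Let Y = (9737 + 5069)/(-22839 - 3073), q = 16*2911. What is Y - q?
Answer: -603446059/12956 ≈ -46577.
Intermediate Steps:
q = 46576
Y = -7403/12956 (Y = 14806/(-25912) = 14806*(-1/25912) = -7403/12956 ≈ -0.57140)
Y - q = -7403/12956 - 1*46576 = -7403/12956 - 46576 = -603446059/12956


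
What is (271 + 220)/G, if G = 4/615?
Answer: 301965/4 ≈ 75491.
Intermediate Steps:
G = 4/615 (G = 4*(1/615) = 4/615 ≈ 0.0065041)
(271 + 220)/G = (271 + 220)/(4/615) = 491*(615/4) = 301965/4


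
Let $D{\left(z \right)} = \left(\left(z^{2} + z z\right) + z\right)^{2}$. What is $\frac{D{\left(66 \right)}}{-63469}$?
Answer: $- \frac{11007612}{9067} \approx -1214.0$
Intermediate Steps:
$D{\left(z \right)} = \left(z + 2 z^{2}\right)^{2}$ ($D{\left(z \right)} = \left(\left(z^{2} + z^{2}\right) + z\right)^{2} = \left(2 z^{2} + z\right)^{2} = \left(z + 2 z^{2}\right)^{2}$)
$\frac{D{\left(66 \right)}}{-63469} = \frac{66^{2} \left(1 + 2 \cdot 66\right)^{2}}{-63469} = 4356 \left(1 + 132\right)^{2} \left(- \frac{1}{63469}\right) = 4356 \cdot 133^{2} \left(- \frac{1}{63469}\right) = 4356 \cdot 17689 \left(- \frac{1}{63469}\right) = 77053284 \left(- \frac{1}{63469}\right) = - \frac{11007612}{9067}$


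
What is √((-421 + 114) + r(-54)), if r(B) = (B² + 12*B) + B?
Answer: √1907 ≈ 43.669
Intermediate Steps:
r(B) = B² + 13*B
√((-421 + 114) + r(-54)) = √((-421 + 114) - 54*(13 - 54)) = √(-307 - 54*(-41)) = √(-307 + 2214) = √1907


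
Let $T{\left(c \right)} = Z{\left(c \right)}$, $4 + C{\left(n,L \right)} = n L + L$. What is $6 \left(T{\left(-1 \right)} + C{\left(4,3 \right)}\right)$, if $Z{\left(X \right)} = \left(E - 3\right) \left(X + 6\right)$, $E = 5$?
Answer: $126$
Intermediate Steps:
$Z{\left(X \right)} = 12 + 2 X$ ($Z{\left(X \right)} = \left(5 - 3\right) \left(X + 6\right) = 2 \left(6 + X\right) = 12 + 2 X$)
$C{\left(n,L \right)} = -4 + L + L n$ ($C{\left(n,L \right)} = -4 + \left(n L + L\right) = -4 + \left(L n + L\right) = -4 + \left(L + L n\right) = -4 + L + L n$)
$T{\left(c \right)} = 12 + 2 c$
$6 \left(T{\left(-1 \right)} + C{\left(4,3 \right)}\right) = 6 \left(\left(12 + 2 \left(-1\right)\right) + \left(-4 + 3 + 3 \cdot 4\right)\right) = 6 \left(\left(12 - 2\right) + \left(-4 + 3 + 12\right)\right) = 6 \left(10 + 11\right) = 6 \cdot 21 = 126$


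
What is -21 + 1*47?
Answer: 26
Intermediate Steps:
-21 + 1*47 = -21 + 47 = 26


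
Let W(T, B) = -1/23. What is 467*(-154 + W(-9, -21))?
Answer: -1654581/23 ≈ -71938.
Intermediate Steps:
W(T, B) = -1/23 (W(T, B) = -1*1/23 = -1/23)
467*(-154 + W(-9, -21)) = 467*(-154 - 1/23) = 467*(-3543/23) = -1654581/23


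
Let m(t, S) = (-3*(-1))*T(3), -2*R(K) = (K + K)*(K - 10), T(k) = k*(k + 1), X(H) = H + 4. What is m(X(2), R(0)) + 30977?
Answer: 31013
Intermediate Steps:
X(H) = 4 + H
T(k) = k*(1 + k)
R(K) = -K*(-10 + K) (R(K) = -(K + K)*(K - 10)/2 = -2*K*(-10 + K)/2 = -K*(-10 + K))
m(t, S) = 36 (m(t, S) = (-3*(-1))*(3*(1 + 3)) = 3*(3*4) = 3*12 = 36)
m(X(2), R(0)) + 30977 = 36 + 30977 = 31013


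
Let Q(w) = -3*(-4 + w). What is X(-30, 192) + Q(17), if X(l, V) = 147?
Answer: 108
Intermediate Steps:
Q(w) = 12 - 3*w
X(-30, 192) + Q(17) = 147 + (12 - 3*17) = 147 + (12 - 51) = 147 - 39 = 108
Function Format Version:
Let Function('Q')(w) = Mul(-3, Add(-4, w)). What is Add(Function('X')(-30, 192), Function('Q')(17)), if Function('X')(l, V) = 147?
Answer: 108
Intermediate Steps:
Function('Q')(w) = Add(12, Mul(-3, w))
Add(Function('X')(-30, 192), Function('Q')(17)) = Add(147, Add(12, Mul(-3, 17))) = Add(147, Add(12, -51)) = Add(147, -39) = 108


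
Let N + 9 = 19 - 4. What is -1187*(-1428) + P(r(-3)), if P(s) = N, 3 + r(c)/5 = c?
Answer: 1695042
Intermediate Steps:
r(c) = -15 + 5*c
N = 6 (N = -9 + (19 - 4) = -9 + 15 = 6)
P(s) = 6
-1187*(-1428) + P(r(-3)) = -1187*(-1428) + 6 = 1695036 + 6 = 1695042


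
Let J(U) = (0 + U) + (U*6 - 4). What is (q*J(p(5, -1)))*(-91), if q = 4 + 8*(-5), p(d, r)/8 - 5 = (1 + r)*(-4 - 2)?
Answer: 904176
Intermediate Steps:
p(d, r) = -8 - 48*r (p(d, r) = 40 + 8*((1 + r)*(-4 - 2)) = 40 + 8*((1 + r)*(-6)) = 40 + 8*(-6 - 6*r) = 40 + (-48 - 48*r) = -8 - 48*r)
q = -36 (q = 4 - 40 = -36)
J(U) = -4 + 7*U (J(U) = U + (6*U - 4) = U + (-4 + 6*U) = -4 + 7*U)
(q*J(p(5, -1)))*(-91) = -36*(-4 + 7*(-8 - 48*(-1)))*(-91) = -36*(-4 + 7*(-8 + 48))*(-91) = -36*(-4 + 7*40)*(-91) = -36*(-4 + 280)*(-91) = -36*276*(-91) = -9936*(-91) = 904176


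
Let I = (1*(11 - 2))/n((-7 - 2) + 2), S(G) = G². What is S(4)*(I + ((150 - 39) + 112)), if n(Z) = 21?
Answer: 25024/7 ≈ 3574.9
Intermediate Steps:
I = 3/7 (I = (1*(11 - 2))/21 = (1*9)*(1/21) = 9*(1/21) = 3/7 ≈ 0.42857)
S(4)*(I + ((150 - 39) + 112)) = 4²*(3/7 + ((150 - 39) + 112)) = 16*(3/7 + (111 + 112)) = 16*(3/7 + 223) = 16*(1564/7) = 25024/7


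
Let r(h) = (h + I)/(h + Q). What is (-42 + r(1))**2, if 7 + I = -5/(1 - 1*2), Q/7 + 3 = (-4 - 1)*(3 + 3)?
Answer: 93296281/52900 ≈ 1763.6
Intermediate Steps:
Q = -231 (Q = -21 + 7*((-4 - 1)*(3 + 3)) = -21 + 7*(-5*6) = -21 + 7*(-30) = -21 - 210 = -231)
I = -2 (I = -7 - 5/(1 - 1*2) = -7 - 5/(1 - 2) = -7 - 5/(-1) = -7 - 5*(-1) = -7 + 5 = -2)
r(h) = (-2 + h)/(-231 + h) (r(h) = (h - 2)/(h - 231) = (-2 + h)/(-231 + h))
(-42 + r(1))**2 = (-42 + (-2 + 1)/(-231 + 1))**2 = (-42 - 1/(-230))**2 = (-42 - 1/230*(-1))**2 = (-42 + 1/230)**2 = (-9659/230)**2 = 93296281/52900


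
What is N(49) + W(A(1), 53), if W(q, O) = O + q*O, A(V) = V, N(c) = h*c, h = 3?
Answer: 253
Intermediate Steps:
N(c) = 3*c
W(q, O) = O + O*q
N(49) + W(A(1), 53) = 3*49 + 53*(1 + 1) = 147 + 53*2 = 147 + 106 = 253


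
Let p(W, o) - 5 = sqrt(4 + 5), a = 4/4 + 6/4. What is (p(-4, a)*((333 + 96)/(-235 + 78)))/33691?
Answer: -3432/5289487 ≈ -0.00064883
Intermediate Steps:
a = 5/2 (a = 4*(1/4) + 6*(1/4) = 1 + 3/2 = 5/2 ≈ 2.5000)
p(W, o) = 8 (p(W, o) = 5 + sqrt(4 + 5) = 5 + sqrt(9) = 5 + 3 = 8)
(p(-4, a)*((333 + 96)/(-235 + 78)))/33691 = (8*((333 + 96)/(-235 + 78)))/33691 = (8*(429/(-157)))*(1/33691) = (8*(429*(-1/157)))*(1/33691) = (8*(-429/157))*(1/33691) = -3432/157*1/33691 = -3432/5289487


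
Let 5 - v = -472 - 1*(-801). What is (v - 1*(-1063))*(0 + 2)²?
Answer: 2956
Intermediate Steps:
v = -324 (v = 5 - (-472 - 1*(-801)) = 5 - (-472 + 801) = 5 - 1*329 = 5 - 329 = -324)
(v - 1*(-1063))*(0 + 2)² = (-324 - 1*(-1063))*(0 + 2)² = (-324 + 1063)*2² = 739*4 = 2956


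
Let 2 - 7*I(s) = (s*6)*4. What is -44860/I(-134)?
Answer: -157010/1609 ≈ -97.582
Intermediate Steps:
I(s) = 2/7 - 24*s/7 (I(s) = 2/7 - s*6*4/7 = 2/7 - 6*s*4/7 = 2/7 - 24*s/7)
-44860/I(-134) = -44860/(2/7 - 24/7*(-134)) = -44860/(2/7 + 3216/7) = -44860/3218/7 = -44860*7/3218 = -157010/1609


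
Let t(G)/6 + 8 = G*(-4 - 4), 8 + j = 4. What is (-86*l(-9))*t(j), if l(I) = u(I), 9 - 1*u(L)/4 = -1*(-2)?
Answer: -346752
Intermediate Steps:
j = -4 (j = -8 + 4 = -4)
u(L) = 28 (u(L) = 36 - (-4)*(-2) = 36 - 4*2 = 36 - 8 = 28)
l(I) = 28
t(G) = -48 - 48*G (t(G) = -48 + 6*(G*(-4 - 4)) = -48 + 6*(G*(-8)) = -48 + 6*(-8*G) = -48 - 48*G)
(-86*l(-9))*t(j) = (-86*28)*(-48 - 48*(-4)) = -2408*(-48 + 192) = -2408*144 = -346752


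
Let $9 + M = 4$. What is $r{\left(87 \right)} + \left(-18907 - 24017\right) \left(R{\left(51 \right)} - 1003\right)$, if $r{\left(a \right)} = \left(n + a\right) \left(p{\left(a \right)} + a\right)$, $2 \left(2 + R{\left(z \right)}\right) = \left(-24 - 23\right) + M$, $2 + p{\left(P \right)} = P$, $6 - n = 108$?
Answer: $44252064$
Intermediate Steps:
$M = -5$ ($M = -9 + 4 = -5$)
$n = -102$ ($n = 6 - 108 = -102$)
$p{\left(P \right)} = -2 + P$
$R{\left(z \right)} = -28$ ($R{\left(z \right)} = -2 + \frac{\left(-24 - 23\right) - 5}{2} = -2 + \frac{-47 - 5}{2} = -2 + \frac{1}{2} \left(-52\right) = -2 - 26 = -28$)
$r{\left(a \right)} = \left(-102 + a\right) \left(-2 + 2 a\right)$ ($r{\left(a \right)} = \left(-102 + a\right) \left(\left(-2 + a\right) + a\right) = \left(-102 + a\right) \left(-2 + 2 a\right)$)
$r{\left(87 \right)} + \left(-18907 - 24017\right) \left(R{\left(51 \right)} - 1003\right) = \left(204 - 17922 + 2 \cdot 87^{2}\right) + \left(-18907 - 24017\right) \left(-28 - 1003\right) = \left(204 - 17922 + 2 \cdot 7569\right) - -44254644 = \left(204 - 17922 + 15138\right) + 44254644 = -2580 + 44254644 = 44252064$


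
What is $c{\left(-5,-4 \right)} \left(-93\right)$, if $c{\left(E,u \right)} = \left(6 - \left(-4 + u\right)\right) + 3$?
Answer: $-1581$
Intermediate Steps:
$c{\left(E,u \right)} = 13 - u$ ($c{\left(E,u \right)} = \left(10 - u\right) + 3 = 13 - u$)
$c{\left(-5,-4 \right)} \left(-93\right) = \left(13 - -4\right) \left(-93\right) = \left(13 + 4\right) \left(-93\right) = 17 \left(-93\right) = -1581$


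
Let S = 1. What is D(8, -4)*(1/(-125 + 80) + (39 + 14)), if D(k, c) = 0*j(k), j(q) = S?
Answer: 0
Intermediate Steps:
j(q) = 1
D(k, c) = 0 (D(k, c) = 0*1 = 0)
D(8, -4)*(1/(-125 + 80) + (39 + 14)) = 0*(1/(-125 + 80) + (39 + 14)) = 0*(1/(-45) + 53) = 0*(-1/45 + 53) = 0*(2384/45) = 0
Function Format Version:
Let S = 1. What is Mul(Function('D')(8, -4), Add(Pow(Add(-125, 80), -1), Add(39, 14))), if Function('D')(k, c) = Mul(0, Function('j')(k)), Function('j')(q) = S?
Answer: 0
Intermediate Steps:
Function('j')(q) = 1
Function('D')(k, c) = 0 (Function('D')(k, c) = Mul(0, 1) = 0)
Mul(Function('D')(8, -4), Add(Pow(Add(-125, 80), -1), Add(39, 14))) = Mul(0, Add(Pow(Add(-125, 80), -1), Add(39, 14))) = Mul(0, Add(Pow(-45, -1), 53)) = Mul(0, Add(Rational(-1, 45), 53)) = Mul(0, Rational(2384, 45)) = 0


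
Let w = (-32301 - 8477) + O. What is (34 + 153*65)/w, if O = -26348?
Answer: -9979/67126 ≈ -0.14866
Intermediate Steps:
w = -67126 (w = (-32301 - 8477) - 26348 = -40778 - 26348 = -67126)
(34 + 153*65)/w = (34 + 153*65)/(-67126) = (34 + 9945)*(-1/67126) = 9979*(-1/67126) = -9979/67126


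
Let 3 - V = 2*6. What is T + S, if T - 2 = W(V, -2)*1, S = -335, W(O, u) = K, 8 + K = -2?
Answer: -343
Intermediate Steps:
V = -9 (V = 3 - 2*6 = 3 - 1*12 = 3 - 12 = -9)
K = -10 (K = -8 - 2 = -10)
W(O, u) = -10
T = -8 (T = 2 - 10*1 = 2 - 10 = -8)
T + S = -8 - 335 = -343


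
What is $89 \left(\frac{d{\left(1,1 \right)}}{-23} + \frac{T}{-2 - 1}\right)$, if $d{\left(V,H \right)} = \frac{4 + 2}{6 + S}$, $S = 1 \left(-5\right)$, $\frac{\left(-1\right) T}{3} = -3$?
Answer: $- \frac{6675}{23} \approx -290.22$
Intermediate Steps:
$T = 9$ ($T = \left(-3\right) \left(-3\right) = 9$)
$S = -5$
$d{\left(V,H \right)} = 6$ ($d{\left(V,H \right)} = \frac{4 + 2}{6 - 5} = \frac{6}{1} = 6 \cdot 1 = 6$)
$89 \left(\frac{d{\left(1,1 \right)}}{-23} + \frac{T}{-2 - 1}\right) = 89 \left(\frac{6}{-23} + \frac{9}{-2 - 1}\right) = 89 \left(6 \left(- \frac{1}{23}\right) + \frac{9}{-2 - 1}\right) = 89 \left(- \frac{6}{23} + \frac{9}{-3}\right) = 89 \left(- \frac{6}{23} + 9 \left(- \frac{1}{3}\right)\right) = 89 \left(- \frac{6}{23} - 3\right) = 89 \left(- \frac{75}{23}\right) = - \frac{6675}{23}$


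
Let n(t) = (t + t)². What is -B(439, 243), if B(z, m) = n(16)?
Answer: -1024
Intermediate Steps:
n(t) = 4*t² (n(t) = (2*t)² = 4*t²)
B(z, m) = 1024 (B(z, m) = 4*16² = 4*256 = 1024)
-B(439, 243) = -1*1024 = -1024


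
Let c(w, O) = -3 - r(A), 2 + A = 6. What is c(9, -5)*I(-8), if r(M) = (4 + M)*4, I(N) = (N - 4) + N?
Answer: 700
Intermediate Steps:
I(N) = -4 + 2*N (I(N) = (-4 + N) + N = -4 + 2*N)
A = 4 (A = -2 + 6 = 4)
r(M) = 16 + 4*M
c(w, O) = -35 (c(w, O) = -3 - (16 + 4*4) = -3 - (16 + 16) = -3 - 1*32 = -3 - 32 = -35)
c(9, -5)*I(-8) = -35*(-4 + 2*(-8)) = -35*(-4 - 16) = -35*(-20) = 700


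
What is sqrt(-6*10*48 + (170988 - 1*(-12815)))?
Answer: sqrt(180923) ≈ 425.35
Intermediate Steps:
sqrt(-6*10*48 + (170988 - 1*(-12815))) = sqrt(-60*48 + (170988 + 12815)) = sqrt(-2880 + 183803) = sqrt(180923)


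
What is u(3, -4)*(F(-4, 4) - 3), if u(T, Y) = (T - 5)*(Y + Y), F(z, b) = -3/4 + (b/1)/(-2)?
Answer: -92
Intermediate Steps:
F(z, b) = -¾ - b/2 (F(z, b) = -3*¼ + (b*1)*(-½) = -¾ + b*(-½) = -¾ - b/2)
u(T, Y) = 2*Y*(-5 + T) (u(T, Y) = (-5 + T)*(2*Y) = 2*Y*(-5 + T))
u(3, -4)*(F(-4, 4) - 3) = (2*(-4)*(-5 + 3))*((-¾ - ½*4) - 3) = (2*(-4)*(-2))*((-¾ - 2) - 3) = 16*(-11/4 - 3) = 16*(-23/4) = -92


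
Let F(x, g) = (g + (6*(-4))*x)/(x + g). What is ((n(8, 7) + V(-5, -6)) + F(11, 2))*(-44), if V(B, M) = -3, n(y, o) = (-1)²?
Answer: 12672/13 ≈ 974.77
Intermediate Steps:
n(y, o) = 1
F(x, g) = (g - 24*x)/(g + x)
((n(8, 7) + V(-5, -6)) + F(11, 2))*(-44) = ((1 - 3) + (2 - 24*11)/(2 + 11))*(-44) = (-2 + (2 - 264)/13)*(-44) = (-2 + (1/13)*(-262))*(-44) = (-2 - 262/13)*(-44) = -288/13*(-44) = 12672/13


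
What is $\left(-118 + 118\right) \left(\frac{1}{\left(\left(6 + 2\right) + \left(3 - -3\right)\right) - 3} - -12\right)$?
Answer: $0$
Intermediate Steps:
$\left(-118 + 118\right) \left(\frac{1}{\left(\left(6 + 2\right) + \left(3 - -3\right)\right) - 3} - -12\right) = 0 \left(\frac{1}{\left(8 + \left(3 + 3\right)\right) - 3} + 12\right) = 0 \left(\frac{1}{\left(8 + 6\right) - 3} + 12\right) = 0 \left(\frac{1}{14 - 3} + 12\right) = 0 \left(\frac{1}{11} + 12\right) = 0 \cdot \frac{133}{11} = 0$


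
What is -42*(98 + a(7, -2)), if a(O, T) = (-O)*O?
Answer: -2058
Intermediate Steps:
a(O, T) = -O²
-42*(98 + a(7, -2)) = -42*(98 - 1*7²) = -42*(98 - 1*49) = -42*(98 - 49) = -42*49 = -2058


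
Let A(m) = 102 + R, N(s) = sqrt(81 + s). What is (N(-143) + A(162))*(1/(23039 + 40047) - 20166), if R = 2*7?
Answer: -73787151950/31543 - 1272192275*I*sqrt(62)/63086 ≈ -2.3393e+6 - 1.5879e+5*I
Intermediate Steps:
R = 14
A(m) = 116 (A(m) = 102 + 14 = 116)
(N(-143) + A(162))*(1/(23039 + 40047) - 20166) = (sqrt(81 - 143) + 116)*(1/(23039 + 40047) - 20166) = (sqrt(-62) + 116)*(1/63086 - 20166) = (I*sqrt(62) + 116)*(1/63086 - 20166) = (116 + I*sqrt(62))*(-1272192275/63086) = -73787151950/31543 - 1272192275*I*sqrt(62)/63086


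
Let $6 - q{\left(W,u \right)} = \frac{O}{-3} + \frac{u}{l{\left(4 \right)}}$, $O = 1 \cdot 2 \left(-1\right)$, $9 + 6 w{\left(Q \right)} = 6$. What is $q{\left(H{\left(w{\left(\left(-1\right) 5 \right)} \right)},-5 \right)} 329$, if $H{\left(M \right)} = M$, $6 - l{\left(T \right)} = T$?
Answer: $\frac{15463}{6} \approx 2577.2$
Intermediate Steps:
$w{\left(Q \right)} = - \frac{1}{2}$ ($w{\left(Q \right)} = - \frac{3}{2} + \frac{1}{6} \cdot 6 = - \frac{3}{2} + 1 = - \frac{1}{2}$)
$l{\left(T \right)} = 6 - T$
$O = -2$ ($O = 2 \left(-1\right) = -2$)
$q{\left(W,u \right)} = \frac{16}{3} - \frac{u}{2}$ ($q{\left(W,u \right)} = 6 - \left(- \frac{2}{-3} + \frac{u}{6 - 4}\right) = 6 - \left(\left(-2\right) \left(- \frac{1}{3}\right) + \frac{u}{6 - 4}\right) = 6 - \left(\frac{2}{3} + \frac{u}{2}\right) = \frac{16}{3} - \frac{u}{2}$)
$q{\left(H{\left(w{\left(\left(-1\right) 5 \right)} \right)},-5 \right)} 329 = \left(\frac{16}{3} - - \frac{5}{2}\right) 329 = \left(\frac{16}{3} + \frac{5}{2}\right) 329 = \frac{47}{6} \cdot 329 = \frac{15463}{6}$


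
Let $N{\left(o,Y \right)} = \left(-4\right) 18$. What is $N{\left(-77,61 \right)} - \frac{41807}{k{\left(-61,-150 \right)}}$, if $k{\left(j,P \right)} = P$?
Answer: $\frac{31007}{150} \approx 206.71$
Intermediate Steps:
$N{\left(o,Y \right)} = -72$
$N{\left(-77,61 \right)} - \frac{41807}{k{\left(-61,-150 \right)}} = -72 - \frac{41807}{-150} = -72 - 41807 \left(- \frac{1}{150}\right) = -72 - - \frac{41807}{150} = -72 + \frac{41807}{150} = \frac{31007}{150}$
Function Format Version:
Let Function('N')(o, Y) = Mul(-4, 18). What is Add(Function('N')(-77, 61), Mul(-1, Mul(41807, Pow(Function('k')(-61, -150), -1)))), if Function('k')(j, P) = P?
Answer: Rational(31007, 150) ≈ 206.71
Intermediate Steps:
Function('N')(o, Y) = -72
Add(Function('N')(-77, 61), Mul(-1, Mul(41807, Pow(Function('k')(-61, -150), -1)))) = Add(-72, Mul(-1, Mul(41807, Pow(-150, -1)))) = Add(-72, Mul(-1, Mul(41807, Rational(-1, 150)))) = Add(-72, Mul(-1, Rational(-41807, 150))) = Add(-72, Rational(41807, 150)) = Rational(31007, 150)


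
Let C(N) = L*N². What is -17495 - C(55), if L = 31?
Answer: -111270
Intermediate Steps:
C(N) = 31*N²
-17495 - C(55) = -17495 - 31*55² = -17495 - 31*3025 = -17495 - 1*93775 = -17495 - 93775 = -111270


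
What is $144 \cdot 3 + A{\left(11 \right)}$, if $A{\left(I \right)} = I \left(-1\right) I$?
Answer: $311$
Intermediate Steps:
$A{\left(I \right)} = - I^{2}$ ($A{\left(I \right)} = - I I = - I^{2}$)
$144 \cdot 3 + A{\left(11 \right)} = 144 \cdot 3 - 11^{2} = 432 - 121 = 311$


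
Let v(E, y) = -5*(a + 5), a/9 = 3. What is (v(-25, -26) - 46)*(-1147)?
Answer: 236282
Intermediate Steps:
a = 27 (a = 9*3 = 27)
v(E, y) = -160 (v(E, y) = -5*(27 + 5) = -5*32 = -160)
(v(-25, -26) - 46)*(-1147) = (-160 - 46)*(-1147) = -206*(-1147) = 236282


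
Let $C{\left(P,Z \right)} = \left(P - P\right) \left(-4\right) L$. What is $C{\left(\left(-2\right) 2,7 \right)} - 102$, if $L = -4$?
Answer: $-102$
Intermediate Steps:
$C{\left(P,Z \right)} = 0$ ($C{\left(P,Z \right)} = \left(P - P\right) \left(-4\right) \left(-4\right) = 0 \left(-4\right) \left(-4\right) = 0 \left(-4\right) = 0$)
$C{\left(\left(-2\right) 2,7 \right)} - 102 = 0 - 102 = -102$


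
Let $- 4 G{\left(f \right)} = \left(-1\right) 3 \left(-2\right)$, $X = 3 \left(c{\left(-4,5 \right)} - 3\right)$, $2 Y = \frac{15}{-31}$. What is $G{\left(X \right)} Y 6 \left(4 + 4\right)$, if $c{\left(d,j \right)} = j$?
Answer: $\frac{540}{31} \approx 17.419$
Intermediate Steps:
$Y = - \frac{15}{62}$ ($Y = \frac{15 \frac{1}{-31}}{2} = \frac{15 \left(- \frac{1}{31}\right)}{2} = \frac{1}{2} \left(- \frac{15}{31}\right) = - \frac{15}{62} \approx -0.24194$)
$X = 6$ ($X = 3 \left(5 - 3\right) = 3 \cdot 2 = 6$)
$G{\left(f \right)} = - \frac{3}{2}$ ($G{\left(f \right)} = - \frac{\left(-1\right) 3 \left(-2\right)}{4} = - \frac{\left(-3\right) \left(-2\right)}{4} = \left(- \frac{1}{4}\right) 6 = - \frac{3}{2}$)
$G{\left(X \right)} Y 6 \left(4 + 4\right) = \left(- \frac{3}{2}\right) \left(- \frac{15}{62}\right) 6 \left(4 + 4\right) = \frac{45 \cdot 6 \cdot 8}{124} = \frac{45}{124} \cdot 48 = \frac{540}{31}$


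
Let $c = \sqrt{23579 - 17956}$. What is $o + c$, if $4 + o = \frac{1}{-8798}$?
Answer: $- \frac{35193}{8798} + \sqrt{5623} \approx 70.987$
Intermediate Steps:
$o = - \frac{35193}{8798}$ ($o = -4 + \frac{1}{-8798} = -4 - \frac{1}{8798} = - \frac{35193}{8798} \approx -4.0001$)
$c = \sqrt{5623} \approx 74.987$
$o + c = - \frac{35193}{8798} + \sqrt{5623}$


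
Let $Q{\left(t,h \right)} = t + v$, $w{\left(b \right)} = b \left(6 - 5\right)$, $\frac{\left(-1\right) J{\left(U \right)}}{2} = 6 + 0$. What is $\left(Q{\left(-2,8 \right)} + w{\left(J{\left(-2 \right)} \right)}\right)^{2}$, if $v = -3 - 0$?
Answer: $289$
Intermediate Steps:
$J{\left(U \right)} = -12$ ($J{\left(U \right)} = - 2 \left(6 + 0\right) = \left(-2\right) 6 = -12$)
$v = -3$ ($v = -3 + 0 = -3$)
$w{\left(b \right)} = b$ ($w{\left(b \right)} = b 1 = b$)
$Q{\left(t,h \right)} = -3 + t$ ($Q{\left(t,h \right)} = t - 3 = -3 + t$)
$\left(Q{\left(-2,8 \right)} + w{\left(J{\left(-2 \right)} \right)}\right)^{2} = \left(\left(-3 - 2\right) - 12\right)^{2} = \left(-5 - 12\right)^{2} = \left(-17\right)^{2} = 289$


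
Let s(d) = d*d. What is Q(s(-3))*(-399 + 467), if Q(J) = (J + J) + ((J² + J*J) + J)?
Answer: 12852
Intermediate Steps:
s(d) = d²
Q(J) = 2*J² + 3*J (Q(J) = 2*J + ((J² + J²) + J) = 2*J + (2*J² + J) = 2*J + (J + 2*J²) = 2*J² + 3*J)
Q(s(-3))*(-399 + 467) = ((-3)²*(3 + 2*(-3)²))*(-399 + 467) = (9*(3 + 2*9))*68 = (9*(3 + 18))*68 = (9*21)*68 = 189*68 = 12852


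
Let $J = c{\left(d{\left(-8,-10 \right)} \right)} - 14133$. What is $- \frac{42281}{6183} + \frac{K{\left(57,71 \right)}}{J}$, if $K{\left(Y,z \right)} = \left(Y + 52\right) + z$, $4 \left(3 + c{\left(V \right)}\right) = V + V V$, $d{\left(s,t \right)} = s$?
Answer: $- \frac{299102611}{43658163} \approx -6.851$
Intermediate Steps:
$c{\left(V \right)} = -3 + \frac{V}{4} + \frac{V^{2}}{4}$ ($c{\left(V \right)} = -3 + \frac{V + V V}{4} = -3 + \frac{V + V^{2}}{4} = -3 + \left(\frac{V}{4} + \frac{V^{2}}{4}\right) = -3 + \frac{V}{4} + \frac{V^{2}}{4}$)
$K{\left(Y,z \right)} = 52 + Y + z$ ($K{\left(Y,z \right)} = \left(52 + Y\right) + z = 52 + Y + z$)
$J = -14122$ ($J = \left(-3 + \frac{1}{4} \left(-8\right) + \frac{\left(-8\right)^{2}}{4}\right) - 14133 = \left(-3 - 2 + \frac{1}{4} \cdot 64\right) - 14133 = \left(-3 - 2 + 16\right) - 14133 = 11 - 14133 = -14122$)
$- \frac{42281}{6183} + \frac{K{\left(57,71 \right)}}{J} = - \frac{42281}{6183} + \frac{52 + 57 + 71}{-14122} = \left(-42281\right) \frac{1}{6183} + 180 \left(- \frac{1}{14122}\right) = - \frac{42281}{6183} - \frac{90}{7061} = - \frac{299102611}{43658163}$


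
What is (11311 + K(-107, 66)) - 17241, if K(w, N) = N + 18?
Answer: -5846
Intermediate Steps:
K(w, N) = 18 + N
(11311 + K(-107, 66)) - 17241 = (11311 + (18 + 66)) - 17241 = (11311 + 84) - 17241 = 11395 - 17241 = -5846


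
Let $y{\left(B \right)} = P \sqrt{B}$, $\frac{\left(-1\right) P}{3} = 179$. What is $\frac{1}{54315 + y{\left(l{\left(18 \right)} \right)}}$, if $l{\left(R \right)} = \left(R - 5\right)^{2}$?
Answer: $\frac{1}{47334} \approx 2.1126 \cdot 10^{-5}$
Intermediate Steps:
$l{\left(R \right)} = \left(-5 + R\right)^{2}$
$P = -537$ ($P = \left(-3\right) 179 = -537$)
$y{\left(B \right)} = - 537 \sqrt{B}$
$\frac{1}{54315 + y{\left(l{\left(18 \right)} \right)}} = \frac{1}{54315 - 537 \sqrt{\left(-5 + 18\right)^{2}}} = \frac{1}{54315 - 537 \sqrt{13^{2}}} = \frac{1}{54315 - 537 \sqrt{169}} = \frac{1}{54315 - 6981} = \frac{1}{47334}$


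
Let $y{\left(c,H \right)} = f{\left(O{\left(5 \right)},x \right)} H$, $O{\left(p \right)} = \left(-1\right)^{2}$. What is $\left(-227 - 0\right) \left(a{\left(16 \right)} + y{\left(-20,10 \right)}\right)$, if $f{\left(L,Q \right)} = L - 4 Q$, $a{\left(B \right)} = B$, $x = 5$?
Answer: $39498$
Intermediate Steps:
$O{\left(p \right)} = 1$
$y{\left(c,H \right)} = - 19 H$ ($y{\left(c,H \right)} = \left(1 - 20\right) H = - 19 H$)
$\left(-227 - 0\right) \left(a{\left(16 \right)} + y{\left(-20,10 \right)}\right) = \left(-227 - 0\right) \left(16 - 190\right) = \left(-227 + 0\right) \left(16 - 190\right) = \left(-227\right) \left(-174\right) = 39498$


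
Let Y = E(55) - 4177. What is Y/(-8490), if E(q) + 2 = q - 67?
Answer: 1397/2830 ≈ 0.49364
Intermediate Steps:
E(q) = -69 + q (E(q) = -2 + (q - 67) = -2 + (-67 + q) = -69 + q)
Y = -4191 (Y = (-69 + 55) - 4177 = -14 - 4177 = -4191)
Y/(-8490) = -4191/(-8490) = -4191*(-1/8490) = 1397/2830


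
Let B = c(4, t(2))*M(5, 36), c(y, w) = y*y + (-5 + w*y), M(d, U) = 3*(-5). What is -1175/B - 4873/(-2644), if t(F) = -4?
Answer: -109649/7932 ≈ -13.824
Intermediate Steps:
M(d, U) = -15
c(y, w) = -5 + y² + w*y (c(y, w) = y² + (-5 + w*y) = -5 + y² + w*y)
B = 75 (B = (-5 + 4² - 4*4)*(-15) = (-5 + 16 - 16)*(-15) = -5*(-15) = 75)
-1175/B - 4873/(-2644) = -1175/75 - 4873/(-2644) = -1175*1/75 - 4873*(-1/2644) = -47/3 + 4873/2644 = -109649/7932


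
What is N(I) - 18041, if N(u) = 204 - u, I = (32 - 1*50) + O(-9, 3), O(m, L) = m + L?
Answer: -17813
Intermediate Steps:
O(m, L) = L + m
I = -24 (I = (32 - 1*50) + (3 - 9) = (32 - 50) - 6 = -18 - 6 = -24)
N(I) - 18041 = (204 - 1*(-24)) - 18041 = (204 + 24) - 18041 = 228 - 18041 = -17813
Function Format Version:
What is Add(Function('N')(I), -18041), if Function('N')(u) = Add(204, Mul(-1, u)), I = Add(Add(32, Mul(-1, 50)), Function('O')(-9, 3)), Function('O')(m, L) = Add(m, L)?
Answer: -17813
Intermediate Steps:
Function('O')(m, L) = Add(L, m)
I = -24 (I = Add(Add(32, Mul(-1, 50)), Add(3, -9)) = Add(Add(32, -50), -6) = Add(-18, -6) = -24)
Add(Function('N')(I), -18041) = Add(Add(204, Mul(-1, -24)), -18041) = Add(Add(204, 24), -18041) = Add(228, -18041) = -17813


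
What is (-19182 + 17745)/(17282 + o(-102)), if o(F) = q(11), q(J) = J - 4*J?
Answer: -1437/17249 ≈ -0.083309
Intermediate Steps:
q(J) = -3*J
o(F) = -33 (o(F) = -3*11 = -33)
(-19182 + 17745)/(17282 + o(-102)) = (-19182 + 17745)/(17282 - 33) = -1437/17249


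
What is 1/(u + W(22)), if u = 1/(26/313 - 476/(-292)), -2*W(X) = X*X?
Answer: -39145/9450241 ≈ -0.0041422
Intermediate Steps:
W(X) = -X²/2 (W(X) = -X*X/2 = -X²/2)
u = 22849/39145 (u = 1/(26*(1/313) - 476*(-1/292)) = 1/(26/313 + 119/73) = 1/(39145/22849) = 22849/39145 ≈ 0.58370)
1/(u + W(22)) = 1/(22849/39145 - ½*22²) = 1/(22849/39145 - ½*484) = 1/(22849/39145 - 242) = 1/(-9450241/39145) = -39145/9450241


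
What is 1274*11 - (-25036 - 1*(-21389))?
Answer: 17661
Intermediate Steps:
1274*11 - (-25036 - 1*(-21389)) = 14014 - (-25036 + 21389) = 14014 - 1*(-3647) = 14014 + 3647 = 17661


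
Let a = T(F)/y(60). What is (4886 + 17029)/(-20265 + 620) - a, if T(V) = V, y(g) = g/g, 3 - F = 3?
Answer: -4383/3929 ≈ -1.1156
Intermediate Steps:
F = 0 (F = 3 - 1*3 = 3 - 3 = 0)
y(g) = 1
a = 0 (a = 0/1 = 0*1 = 0)
(4886 + 17029)/(-20265 + 620) - a = (4886 + 17029)/(-20265 + 620) - 1*0 = 21915/(-19645) + 0 = 21915*(-1/19645) + 0 = -4383/3929 + 0 = -4383/3929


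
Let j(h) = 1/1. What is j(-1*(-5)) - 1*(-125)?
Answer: 126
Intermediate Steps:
j(h) = 1
j(-1*(-5)) - 1*(-125) = 1 - 1*(-125) = 1 + 125 = 126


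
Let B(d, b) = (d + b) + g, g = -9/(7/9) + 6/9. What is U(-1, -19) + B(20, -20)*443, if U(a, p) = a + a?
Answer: -101489/21 ≈ -4832.8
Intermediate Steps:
g = -229/21 (g = -9/(7*(1/9)) + 6*(1/9) = -9/7/9 + 2/3 = -9*9/7 + 2/3 = -81/7 + 2/3 = -229/21 ≈ -10.905)
B(d, b) = -229/21 + b + d (B(d, b) = (d + b) - 229/21 = (b + d) - 229/21 = -229/21 + b + d)
U(a, p) = 2*a
U(-1, -19) + B(20, -20)*443 = 2*(-1) + (-229/21 - 20 + 20)*443 = -2 - 229/21*443 = -2 - 101447/21 = -101489/21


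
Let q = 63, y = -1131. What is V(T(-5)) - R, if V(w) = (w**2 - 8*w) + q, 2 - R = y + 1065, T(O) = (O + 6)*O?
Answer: 60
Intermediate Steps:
T(O) = O*(6 + O) (T(O) = (6 + O)*O = O*(6 + O))
R = 68 (R = 2 - (-1131 + 1065) = 2 - 1*(-66) = 2 + 66 = 68)
V(w) = 63 + w**2 - 8*w (V(w) = (w**2 - 8*w) + 63 = 63 + w**2 - 8*w)
V(T(-5)) - R = (63 + (-5*(6 - 5))**2 - (-40)*(6 - 5)) - 1*68 = (63 + (-5*1)**2 - (-40)) - 68 = (63 + (-5)**2 - 8*(-5)) - 68 = (63 + 25 + 40) - 68 = 128 - 68 = 60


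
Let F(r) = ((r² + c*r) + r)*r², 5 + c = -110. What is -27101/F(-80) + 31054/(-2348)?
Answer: -771148836287/58305536000 ≈ -13.226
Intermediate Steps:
c = -115 (c = -5 - 110 = -115)
F(r) = r²*(r² - 114*r) (F(r) = ((r² - 115*r) + r)*r² = (r² - 114*r)*r² = r²*(r² - 114*r))
-27101/F(-80) + 31054/(-2348) = -27101*(-1/(512000*(-114 - 80))) + 31054/(-2348) = -27101/((-512000*(-194))) + 31054*(-1/2348) = -27101/99328000 - 15527/1174 = -771148836287/58305536000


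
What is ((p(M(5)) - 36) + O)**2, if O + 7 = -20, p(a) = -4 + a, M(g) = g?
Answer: 3844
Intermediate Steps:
O = -27 (O = -7 - 20 = -27)
((p(M(5)) - 36) + O)**2 = (((-4 + 5) - 36) - 27)**2 = ((1 - 36) - 27)**2 = (-35 - 27)**2 = (-62)**2 = 3844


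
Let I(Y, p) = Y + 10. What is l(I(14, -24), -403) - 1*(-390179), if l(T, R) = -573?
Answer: 389606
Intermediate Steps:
I(Y, p) = 10 + Y
l(I(14, -24), -403) - 1*(-390179) = -573 - 1*(-390179) = -573 + 390179 = 389606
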